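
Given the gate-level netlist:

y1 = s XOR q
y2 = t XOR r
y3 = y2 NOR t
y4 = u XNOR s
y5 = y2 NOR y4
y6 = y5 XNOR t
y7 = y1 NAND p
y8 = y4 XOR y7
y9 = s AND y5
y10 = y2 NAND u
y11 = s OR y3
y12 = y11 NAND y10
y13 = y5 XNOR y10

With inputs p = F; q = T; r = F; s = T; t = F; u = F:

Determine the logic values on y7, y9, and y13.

y1 = s XOR q = T XOR T = F
y2 = t XOR r = F XOR F = F
y4 = u XNOR s = F XNOR T = F
y5 = y2 NOR y4 = F NOR F = T
y7 = y1 NAND p = F NAND F = T
y9 = s AND y5 = T AND T = T
y10 = y2 NAND u = F NAND F = T
y13 = y5 XNOR y10 = T XNOR T = T

y7 = T, y9 = T, y13 = T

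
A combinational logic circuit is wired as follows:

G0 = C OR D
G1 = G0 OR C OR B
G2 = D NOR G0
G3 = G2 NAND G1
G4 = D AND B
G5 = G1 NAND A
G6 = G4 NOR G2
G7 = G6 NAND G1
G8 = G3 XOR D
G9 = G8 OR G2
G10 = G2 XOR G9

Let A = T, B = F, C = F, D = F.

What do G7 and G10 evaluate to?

G7 = T, G10 = F

G0 = C OR D = F OR F = F
G1 = G0 OR C OR B = F OR F OR F = F
G2 = D NOR G0 = F NOR F = T
G3 = G2 NAND G1 = T NAND F = T
G4 = D AND B = F AND F = F
G6 = G4 NOR G2 = F NOR T = F
G7 = G6 NAND G1 = F NAND F = T
G8 = G3 XOR D = T XOR F = T
G9 = G8 OR G2 = T OR T = T
G10 = G2 XOR G9 = T XOR T = F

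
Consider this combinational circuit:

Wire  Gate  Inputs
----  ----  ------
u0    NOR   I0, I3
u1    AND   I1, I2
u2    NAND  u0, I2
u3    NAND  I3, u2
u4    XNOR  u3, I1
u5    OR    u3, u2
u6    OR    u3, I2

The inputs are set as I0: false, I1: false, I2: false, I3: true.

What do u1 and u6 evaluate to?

u1 = false; u6 = false

u0 = I0 NOR I3 = false NOR true = false
u1 = I1 AND I2 = false AND false = false
u2 = u0 NAND I2 = false NAND false = true
u3 = I3 NAND u2 = true NAND true = false
u6 = u3 OR I2 = false OR false = false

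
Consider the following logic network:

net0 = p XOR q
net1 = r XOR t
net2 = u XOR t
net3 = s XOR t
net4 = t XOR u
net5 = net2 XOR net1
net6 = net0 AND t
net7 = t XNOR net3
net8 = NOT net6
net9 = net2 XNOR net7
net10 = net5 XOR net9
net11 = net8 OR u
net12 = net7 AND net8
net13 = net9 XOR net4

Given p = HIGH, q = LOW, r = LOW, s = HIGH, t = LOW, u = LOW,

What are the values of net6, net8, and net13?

net0 = p XOR q = HIGH XOR LOW = HIGH
net2 = u XOR t = LOW XOR LOW = LOW
net3 = s XOR t = HIGH XOR LOW = HIGH
net4 = t XOR u = LOW XOR LOW = LOW
net6 = net0 AND t = HIGH AND LOW = LOW
net7 = t XNOR net3 = LOW XNOR HIGH = LOW
net8 = NOT net6 = NOT LOW = HIGH
net9 = net2 XNOR net7 = LOW XNOR LOW = HIGH
net13 = net9 XOR net4 = HIGH XOR LOW = HIGH

net6 = LOW; net8 = HIGH; net13 = HIGH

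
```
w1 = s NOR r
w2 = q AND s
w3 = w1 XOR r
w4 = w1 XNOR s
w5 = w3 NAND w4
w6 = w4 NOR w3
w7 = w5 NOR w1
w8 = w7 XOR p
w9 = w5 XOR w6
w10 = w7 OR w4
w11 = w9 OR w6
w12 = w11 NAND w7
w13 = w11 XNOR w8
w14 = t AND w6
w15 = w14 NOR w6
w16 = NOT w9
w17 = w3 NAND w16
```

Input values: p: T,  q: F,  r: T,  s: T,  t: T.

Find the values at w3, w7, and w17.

w3 = T, w7 = F, w17 = T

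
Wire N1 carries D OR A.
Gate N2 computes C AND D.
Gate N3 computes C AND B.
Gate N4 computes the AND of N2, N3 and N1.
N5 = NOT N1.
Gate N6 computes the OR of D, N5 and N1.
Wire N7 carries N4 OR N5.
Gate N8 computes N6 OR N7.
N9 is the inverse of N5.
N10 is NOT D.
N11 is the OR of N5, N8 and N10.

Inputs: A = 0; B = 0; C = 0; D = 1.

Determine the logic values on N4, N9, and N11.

N1 = D OR A = 1 OR 0 = 1
N2 = C AND D = 0 AND 1 = 0
N3 = C AND B = 0 AND 0 = 0
N4 = N2 AND N3 AND N1 = 0 AND 0 AND 1 = 0
N5 = NOT N1 = NOT 1 = 0
N6 = D OR N5 OR N1 = 1 OR 0 OR 1 = 1
N7 = N4 OR N5 = 0 OR 0 = 0
N8 = N6 OR N7 = 1 OR 0 = 1
N9 = NOT N5 = NOT 0 = 1
N10 = NOT D = NOT 1 = 0
N11 = N5 OR N8 OR N10 = 0 OR 1 OR 0 = 1

N4 = 0, N9 = 1, N11 = 1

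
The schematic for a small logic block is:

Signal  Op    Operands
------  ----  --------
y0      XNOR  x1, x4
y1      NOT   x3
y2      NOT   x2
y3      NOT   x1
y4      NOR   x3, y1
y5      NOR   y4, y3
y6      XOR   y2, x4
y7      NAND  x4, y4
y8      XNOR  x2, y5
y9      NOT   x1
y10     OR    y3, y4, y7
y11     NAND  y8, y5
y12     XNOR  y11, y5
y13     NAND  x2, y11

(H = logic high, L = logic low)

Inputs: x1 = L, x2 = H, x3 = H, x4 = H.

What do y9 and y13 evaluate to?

y1 = NOT x3 = NOT H = L
y3 = NOT x1 = NOT L = H
y4 = x3 NOR y1 = H NOR L = L
y5 = y4 NOR y3 = L NOR H = L
y8 = x2 XNOR y5 = H XNOR L = L
y9 = NOT x1 = NOT L = H
y11 = y8 NAND y5 = L NAND L = H
y13 = x2 NAND y11 = H NAND H = L

y9 = H, y13 = L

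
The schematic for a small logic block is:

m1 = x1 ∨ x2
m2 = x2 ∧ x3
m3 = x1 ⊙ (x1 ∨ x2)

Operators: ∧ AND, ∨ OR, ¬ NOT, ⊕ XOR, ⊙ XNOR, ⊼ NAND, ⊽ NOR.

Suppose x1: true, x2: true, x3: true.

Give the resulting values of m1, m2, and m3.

m1 = true; m2 = true; m3 = true

m1 = true ∨ true = true
m2 = true ∧ true = true
m3 = true ⊙ (true ∨ true) = true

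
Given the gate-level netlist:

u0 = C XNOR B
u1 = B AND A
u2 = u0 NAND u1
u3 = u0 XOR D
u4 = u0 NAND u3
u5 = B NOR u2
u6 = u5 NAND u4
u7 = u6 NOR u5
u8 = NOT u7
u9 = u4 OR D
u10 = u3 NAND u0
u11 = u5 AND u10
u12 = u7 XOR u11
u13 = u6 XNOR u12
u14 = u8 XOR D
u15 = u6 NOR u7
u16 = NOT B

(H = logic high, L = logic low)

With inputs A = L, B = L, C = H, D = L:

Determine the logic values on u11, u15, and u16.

u11 = L, u15 = L, u16 = H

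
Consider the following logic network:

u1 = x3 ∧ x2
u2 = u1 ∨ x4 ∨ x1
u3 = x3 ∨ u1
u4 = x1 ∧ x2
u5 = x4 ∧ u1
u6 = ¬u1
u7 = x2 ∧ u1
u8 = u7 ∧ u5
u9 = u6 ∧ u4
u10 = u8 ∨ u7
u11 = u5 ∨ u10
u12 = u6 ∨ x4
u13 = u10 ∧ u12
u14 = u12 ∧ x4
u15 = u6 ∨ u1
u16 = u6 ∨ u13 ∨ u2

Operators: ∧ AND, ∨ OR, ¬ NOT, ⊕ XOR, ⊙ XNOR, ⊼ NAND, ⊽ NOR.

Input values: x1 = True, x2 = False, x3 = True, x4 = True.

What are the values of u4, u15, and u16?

u4 = False, u15 = True, u16 = True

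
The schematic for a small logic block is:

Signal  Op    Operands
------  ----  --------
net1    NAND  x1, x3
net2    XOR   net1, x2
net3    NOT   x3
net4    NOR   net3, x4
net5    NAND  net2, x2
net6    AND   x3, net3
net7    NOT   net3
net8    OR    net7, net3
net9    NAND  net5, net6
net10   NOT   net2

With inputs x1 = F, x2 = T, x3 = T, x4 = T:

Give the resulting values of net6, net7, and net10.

net6 = F; net7 = T; net10 = T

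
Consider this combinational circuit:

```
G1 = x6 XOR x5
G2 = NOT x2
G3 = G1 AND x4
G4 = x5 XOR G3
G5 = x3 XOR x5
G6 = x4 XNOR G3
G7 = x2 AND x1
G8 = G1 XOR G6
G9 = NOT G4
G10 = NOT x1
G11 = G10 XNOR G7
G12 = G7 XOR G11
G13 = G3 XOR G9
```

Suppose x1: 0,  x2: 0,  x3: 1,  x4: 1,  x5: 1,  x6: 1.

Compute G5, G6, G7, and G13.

G1 = x6 XOR x5 = 1 XOR 1 = 0
G3 = G1 AND x4 = 0 AND 1 = 0
G4 = x5 XOR G3 = 1 XOR 0 = 1
G5 = x3 XOR x5 = 1 XOR 1 = 0
G6 = x4 XNOR G3 = 1 XNOR 0 = 0
G7 = x2 AND x1 = 0 AND 0 = 0
G9 = NOT G4 = NOT 1 = 0
G13 = G3 XOR G9 = 0 XOR 0 = 0

G5 = 0, G6 = 0, G7 = 0, G13 = 0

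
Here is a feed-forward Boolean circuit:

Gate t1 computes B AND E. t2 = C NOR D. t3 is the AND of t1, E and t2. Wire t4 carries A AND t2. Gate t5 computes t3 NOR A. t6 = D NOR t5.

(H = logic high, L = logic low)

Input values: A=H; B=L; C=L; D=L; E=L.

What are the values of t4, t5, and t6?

t1 = B AND E = L AND L = L
t2 = C NOR D = L NOR L = H
t3 = t1 AND E AND t2 = L AND L AND H = L
t4 = A AND t2 = H AND H = H
t5 = t3 NOR A = L NOR H = L
t6 = D NOR t5 = L NOR L = H

t4 = H, t5 = L, t6 = H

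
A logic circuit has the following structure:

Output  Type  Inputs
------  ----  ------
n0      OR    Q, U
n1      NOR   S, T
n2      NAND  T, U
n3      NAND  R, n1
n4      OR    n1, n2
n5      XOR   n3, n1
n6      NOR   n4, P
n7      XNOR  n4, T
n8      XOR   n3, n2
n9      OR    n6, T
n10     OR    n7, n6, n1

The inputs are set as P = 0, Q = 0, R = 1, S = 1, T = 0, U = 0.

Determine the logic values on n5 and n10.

n1 = S NOR T = 1 NOR 0 = 0
n2 = T NAND U = 0 NAND 0 = 1
n3 = R NAND n1 = 1 NAND 0 = 1
n4 = n1 OR n2 = 0 OR 1 = 1
n5 = n3 XOR n1 = 1 XOR 0 = 1
n6 = n4 NOR P = 1 NOR 0 = 0
n7 = n4 XNOR T = 1 XNOR 0 = 0
n10 = n7 OR n6 OR n1 = 0 OR 0 OR 0 = 0

n5 = 1, n10 = 0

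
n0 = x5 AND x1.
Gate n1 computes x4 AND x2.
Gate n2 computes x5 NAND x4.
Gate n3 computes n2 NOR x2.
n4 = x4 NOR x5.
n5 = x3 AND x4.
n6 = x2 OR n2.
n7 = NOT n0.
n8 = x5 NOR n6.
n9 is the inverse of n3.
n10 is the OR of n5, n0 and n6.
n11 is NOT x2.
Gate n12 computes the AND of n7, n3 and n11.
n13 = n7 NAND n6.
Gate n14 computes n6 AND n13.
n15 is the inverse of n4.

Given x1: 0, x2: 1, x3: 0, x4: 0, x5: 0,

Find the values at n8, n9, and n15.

n8 = 0; n9 = 1; n15 = 0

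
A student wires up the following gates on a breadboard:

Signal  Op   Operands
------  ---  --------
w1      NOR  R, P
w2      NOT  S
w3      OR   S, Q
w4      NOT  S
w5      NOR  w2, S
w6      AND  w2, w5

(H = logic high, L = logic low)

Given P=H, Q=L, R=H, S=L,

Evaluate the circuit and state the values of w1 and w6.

w1 = R NOR P = H NOR H = L
w2 = NOT S = NOT L = H
w5 = w2 NOR S = H NOR L = L
w6 = w2 AND w5 = H AND L = L

w1 = L  w6 = L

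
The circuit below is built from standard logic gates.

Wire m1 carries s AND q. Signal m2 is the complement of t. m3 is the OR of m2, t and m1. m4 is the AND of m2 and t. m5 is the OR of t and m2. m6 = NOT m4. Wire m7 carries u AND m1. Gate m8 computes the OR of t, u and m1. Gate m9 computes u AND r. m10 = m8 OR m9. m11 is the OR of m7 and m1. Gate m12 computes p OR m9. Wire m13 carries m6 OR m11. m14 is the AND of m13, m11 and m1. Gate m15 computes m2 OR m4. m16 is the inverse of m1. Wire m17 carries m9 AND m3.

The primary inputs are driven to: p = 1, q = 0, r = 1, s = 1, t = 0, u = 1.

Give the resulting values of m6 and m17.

m1 = s AND q = 1 AND 0 = 0
m2 = NOT t = NOT 0 = 1
m3 = m2 OR t OR m1 = 1 OR 0 OR 0 = 1
m4 = m2 AND t = 1 AND 0 = 0
m6 = NOT m4 = NOT 0 = 1
m9 = u AND r = 1 AND 1 = 1
m17 = m9 AND m3 = 1 AND 1 = 1

m6 = 1  m17 = 1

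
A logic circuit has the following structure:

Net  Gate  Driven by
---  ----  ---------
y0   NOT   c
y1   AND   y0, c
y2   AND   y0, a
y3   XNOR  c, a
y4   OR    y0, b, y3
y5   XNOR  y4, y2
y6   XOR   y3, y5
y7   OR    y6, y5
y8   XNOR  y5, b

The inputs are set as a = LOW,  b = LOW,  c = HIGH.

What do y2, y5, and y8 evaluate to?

y0 = NOT c = NOT HIGH = LOW
y2 = y0 AND a = LOW AND LOW = LOW
y3 = c XNOR a = HIGH XNOR LOW = LOW
y4 = y0 OR b OR y3 = LOW OR LOW OR LOW = LOW
y5 = y4 XNOR y2 = LOW XNOR LOW = HIGH
y8 = y5 XNOR b = HIGH XNOR LOW = LOW

y2 = LOW, y5 = HIGH, y8 = LOW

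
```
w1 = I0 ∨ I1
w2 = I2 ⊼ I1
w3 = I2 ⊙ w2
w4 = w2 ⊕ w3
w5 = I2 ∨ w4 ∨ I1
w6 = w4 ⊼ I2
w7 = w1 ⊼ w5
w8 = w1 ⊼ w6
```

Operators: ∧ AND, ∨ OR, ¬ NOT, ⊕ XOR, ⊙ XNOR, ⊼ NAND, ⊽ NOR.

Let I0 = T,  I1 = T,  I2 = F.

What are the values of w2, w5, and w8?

w1 = I0 OR I1 = T OR T = T
w2 = I2 NAND I1 = F NAND T = T
w3 = I2 XNOR w2 = F XNOR T = F
w4 = w2 XOR w3 = T XOR F = T
w5 = I2 OR w4 OR I1 = F OR T OR T = T
w6 = w4 NAND I2 = T NAND F = T
w8 = w1 NAND w6 = T NAND T = F

w2 = T  w5 = T  w8 = F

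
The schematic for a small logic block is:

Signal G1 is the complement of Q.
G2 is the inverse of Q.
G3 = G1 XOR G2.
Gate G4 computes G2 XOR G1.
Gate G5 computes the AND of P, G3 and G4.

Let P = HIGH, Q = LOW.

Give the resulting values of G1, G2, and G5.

G1 = HIGH; G2 = HIGH; G5 = LOW

G1 = NOT Q = NOT LOW = HIGH
G2 = NOT Q = NOT LOW = HIGH
G3 = G1 XOR G2 = HIGH XOR HIGH = LOW
G4 = G2 XOR G1 = HIGH XOR HIGH = LOW
G5 = P AND G3 AND G4 = HIGH AND LOW AND LOW = LOW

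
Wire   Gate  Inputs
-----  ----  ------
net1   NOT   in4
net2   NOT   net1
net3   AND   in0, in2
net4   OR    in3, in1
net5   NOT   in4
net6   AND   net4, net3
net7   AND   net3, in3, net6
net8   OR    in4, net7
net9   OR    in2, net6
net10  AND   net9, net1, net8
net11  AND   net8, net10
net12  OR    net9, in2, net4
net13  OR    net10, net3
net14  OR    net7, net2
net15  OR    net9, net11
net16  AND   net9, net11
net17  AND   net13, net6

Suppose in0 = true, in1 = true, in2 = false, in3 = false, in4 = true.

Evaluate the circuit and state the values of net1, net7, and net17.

net1 = false, net7 = false, net17 = false

net1 = NOT in4 = NOT true = false
net3 = in0 AND in2 = true AND false = false
net4 = in3 OR in1 = false OR true = true
net6 = net4 AND net3 = true AND false = false
net7 = net3 AND in3 AND net6 = false AND false AND false = false
net8 = in4 OR net7 = true OR false = true
net9 = in2 OR net6 = false OR false = false
net10 = net9 AND net1 AND net8 = false AND false AND true = false
net13 = net10 OR net3 = false OR false = false
net17 = net13 AND net6 = false AND false = false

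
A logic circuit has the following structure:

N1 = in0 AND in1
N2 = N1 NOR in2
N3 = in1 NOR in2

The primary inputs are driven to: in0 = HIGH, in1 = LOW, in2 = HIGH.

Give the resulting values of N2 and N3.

N1 = in0 AND in1 = HIGH AND LOW = LOW
N2 = N1 NOR in2 = LOW NOR HIGH = LOW
N3 = in1 NOR in2 = LOW NOR HIGH = LOW

N2 = LOW, N3 = LOW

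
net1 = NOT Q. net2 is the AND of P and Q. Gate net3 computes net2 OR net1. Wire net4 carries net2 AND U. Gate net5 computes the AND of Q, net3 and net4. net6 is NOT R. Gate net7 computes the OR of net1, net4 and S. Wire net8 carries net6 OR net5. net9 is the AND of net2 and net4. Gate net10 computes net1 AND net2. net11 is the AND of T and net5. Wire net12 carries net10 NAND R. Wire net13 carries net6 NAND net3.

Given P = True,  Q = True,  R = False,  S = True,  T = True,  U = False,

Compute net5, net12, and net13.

net5 = False, net12 = True, net13 = False

net1 = NOT Q = NOT True = False
net2 = P AND Q = True AND True = True
net3 = net2 OR net1 = True OR False = True
net4 = net2 AND U = True AND False = False
net5 = Q AND net3 AND net4 = True AND True AND False = False
net6 = NOT R = NOT False = True
net10 = net1 AND net2 = False AND True = False
net12 = net10 NAND R = False NAND False = True
net13 = net6 NAND net3 = True NAND True = False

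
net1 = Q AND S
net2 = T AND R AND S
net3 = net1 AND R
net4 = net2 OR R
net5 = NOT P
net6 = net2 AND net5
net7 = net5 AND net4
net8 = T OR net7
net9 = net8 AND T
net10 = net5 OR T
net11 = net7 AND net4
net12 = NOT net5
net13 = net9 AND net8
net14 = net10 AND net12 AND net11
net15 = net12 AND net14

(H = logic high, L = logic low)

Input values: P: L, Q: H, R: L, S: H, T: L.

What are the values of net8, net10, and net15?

net2 = T AND R AND S = L AND L AND H = L
net4 = net2 OR R = L OR L = L
net5 = NOT P = NOT L = H
net7 = net5 AND net4 = H AND L = L
net8 = T OR net7 = L OR L = L
net10 = net5 OR T = H OR L = H
net11 = net7 AND net4 = L AND L = L
net12 = NOT net5 = NOT H = L
net14 = net10 AND net12 AND net11 = H AND L AND L = L
net15 = net12 AND net14 = L AND L = L

net8 = L, net10 = H, net15 = L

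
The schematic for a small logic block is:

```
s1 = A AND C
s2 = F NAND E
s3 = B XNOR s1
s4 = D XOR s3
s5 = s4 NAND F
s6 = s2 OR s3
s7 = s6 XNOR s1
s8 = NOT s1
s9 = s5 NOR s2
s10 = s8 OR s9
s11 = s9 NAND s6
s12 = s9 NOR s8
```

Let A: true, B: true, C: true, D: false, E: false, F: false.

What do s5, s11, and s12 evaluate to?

s1 = A AND C = true AND true = true
s2 = F NAND E = false NAND false = true
s3 = B XNOR s1 = true XNOR true = true
s4 = D XOR s3 = false XOR true = true
s5 = s4 NAND F = true NAND false = true
s6 = s2 OR s3 = true OR true = true
s8 = NOT s1 = NOT true = false
s9 = s5 NOR s2 = true NOR true = false
s11 = s9 NAND s6 = false NAND true = true
s12 = s9 NOR s8 = false NOR false = true

s5 = true, s11 = true, s12 = true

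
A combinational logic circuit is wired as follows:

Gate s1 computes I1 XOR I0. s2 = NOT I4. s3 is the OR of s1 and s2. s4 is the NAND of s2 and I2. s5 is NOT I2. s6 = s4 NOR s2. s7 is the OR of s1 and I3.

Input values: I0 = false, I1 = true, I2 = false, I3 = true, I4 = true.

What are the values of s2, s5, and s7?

s2 = false, s5 = true, s7 = true

s1 = I1 XOR I0 = true XOR false = true
s2 = NOT I4 = NOT true = false
s5 = NOT I2 = NOT false = true
s7 = s1 OR I3 = true OR true = true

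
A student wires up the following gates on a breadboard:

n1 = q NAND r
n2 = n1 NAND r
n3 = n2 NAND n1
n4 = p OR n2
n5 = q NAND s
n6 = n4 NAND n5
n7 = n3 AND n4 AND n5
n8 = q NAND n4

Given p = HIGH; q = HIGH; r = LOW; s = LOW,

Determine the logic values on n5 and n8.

n5 = HIGH, n8 = LOW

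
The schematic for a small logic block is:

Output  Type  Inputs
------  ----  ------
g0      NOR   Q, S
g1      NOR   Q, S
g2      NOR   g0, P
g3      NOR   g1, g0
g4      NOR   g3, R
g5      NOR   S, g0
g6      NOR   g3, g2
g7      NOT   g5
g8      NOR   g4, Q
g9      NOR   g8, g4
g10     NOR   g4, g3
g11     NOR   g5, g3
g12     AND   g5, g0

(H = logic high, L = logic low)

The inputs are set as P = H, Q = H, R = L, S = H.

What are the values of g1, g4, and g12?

g1 = L; g4 = L; g12 = L

g0 = Q NOR S = H NOR H = L
g1 = Q NOR S = H NOR H = L
g3 = g1 NOR g0 = L NOR L = H
g4 = g3 NOR R = H NOR L = L
g5 = S NOR g0 = H NOR L = L
g12 = g5 AND g0 = L AND L = L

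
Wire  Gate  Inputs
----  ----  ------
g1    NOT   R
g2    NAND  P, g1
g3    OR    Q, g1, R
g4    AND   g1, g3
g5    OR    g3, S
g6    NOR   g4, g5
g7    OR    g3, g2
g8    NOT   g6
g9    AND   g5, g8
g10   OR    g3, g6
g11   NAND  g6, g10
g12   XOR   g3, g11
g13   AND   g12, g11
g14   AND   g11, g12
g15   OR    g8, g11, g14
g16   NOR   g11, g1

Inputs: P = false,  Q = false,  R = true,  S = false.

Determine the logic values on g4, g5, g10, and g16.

g4 = false, g5 = true, g10 = true, g16 = false

g1 = NOT R = NOT true = false
g3 = Q OR g1 OR R = false OR false OR true = true
g4 = g1 AND g3 = false AND true = false
g5 = g3 OR S = true OR false = true
g6 = g4 NOR g5 = false NOR true = false
g10 = g3 OR g6 = true OR false = true
g11 = g6 NAND g10 = false NAND true = true
g16 = g11 NOR g1 = true NOR false = false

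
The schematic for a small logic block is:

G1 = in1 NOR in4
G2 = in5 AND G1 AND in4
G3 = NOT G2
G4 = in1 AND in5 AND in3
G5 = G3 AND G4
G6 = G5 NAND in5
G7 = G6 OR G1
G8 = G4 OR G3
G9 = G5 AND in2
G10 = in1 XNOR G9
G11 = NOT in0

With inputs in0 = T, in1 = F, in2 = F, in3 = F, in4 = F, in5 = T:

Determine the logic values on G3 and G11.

G3 = T, G11 = F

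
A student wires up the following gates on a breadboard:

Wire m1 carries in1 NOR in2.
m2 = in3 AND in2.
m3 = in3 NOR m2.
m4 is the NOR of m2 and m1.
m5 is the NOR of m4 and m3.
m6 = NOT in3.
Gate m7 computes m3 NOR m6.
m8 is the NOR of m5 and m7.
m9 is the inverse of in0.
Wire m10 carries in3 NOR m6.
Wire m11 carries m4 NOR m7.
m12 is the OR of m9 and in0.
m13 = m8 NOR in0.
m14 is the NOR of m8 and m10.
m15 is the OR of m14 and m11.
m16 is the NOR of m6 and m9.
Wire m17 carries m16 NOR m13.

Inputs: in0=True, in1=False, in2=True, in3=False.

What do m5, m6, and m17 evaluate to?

m5 = False, m6 = True, m17 = True

m1 = in1 NOR in2 = False NOR True = False
m2 = in3 AND in2 = False AND True = False
m3 = in3 NOR m2 = False NOR False = True
m4 = m2 NOR m1 = False NOR False = True
m5 = m4 NOR m3 = True NOR True = False
m6 = NOT in3 = NOT False = True
m7 = m3 NOR m6 = True NOR True = False
m8 = m5 NOR m7 = False NOR False = True
m9 = NOT in0 = NOT True = False
m13 = m8 NOR in0 = True NOR True = False
m16 = m6 NOR m9 = True NOR False = False
m17 = m16 NOR m13 = False NOR False = True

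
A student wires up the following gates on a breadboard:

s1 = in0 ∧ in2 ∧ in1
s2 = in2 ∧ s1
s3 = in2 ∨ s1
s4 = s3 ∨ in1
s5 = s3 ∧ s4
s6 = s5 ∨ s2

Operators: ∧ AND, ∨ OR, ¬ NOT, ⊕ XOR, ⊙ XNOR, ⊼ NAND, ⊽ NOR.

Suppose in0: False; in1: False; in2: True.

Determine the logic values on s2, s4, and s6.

s1 = in0 AND in2 AND in1 = False AND True AND False = False
s2 = in2 AND s1 = True AND False = False
s3 = in2 OR s1 = True OR False = True
s4 = s3 OR in1 = True OR False = True
s5 = s3 AND s4 = True AND True = True
s6 = s5 OR s2 = True OR False = True

s2 = False, s4 = True, s6 = True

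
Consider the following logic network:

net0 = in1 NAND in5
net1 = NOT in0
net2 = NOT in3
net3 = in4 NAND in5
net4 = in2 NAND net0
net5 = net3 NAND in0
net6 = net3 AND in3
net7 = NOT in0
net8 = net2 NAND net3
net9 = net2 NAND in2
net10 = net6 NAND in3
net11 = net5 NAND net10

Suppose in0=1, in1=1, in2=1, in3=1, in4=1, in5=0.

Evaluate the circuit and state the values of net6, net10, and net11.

net6 = 1; net10 = 0; net11 = 1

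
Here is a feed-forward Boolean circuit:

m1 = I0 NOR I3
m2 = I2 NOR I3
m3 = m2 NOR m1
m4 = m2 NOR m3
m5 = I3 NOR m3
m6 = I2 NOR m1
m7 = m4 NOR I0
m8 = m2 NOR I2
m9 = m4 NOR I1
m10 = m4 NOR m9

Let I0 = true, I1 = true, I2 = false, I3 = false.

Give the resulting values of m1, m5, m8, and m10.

m1 = false  m5 = true  m8 = false  m10 = true

m1 = I0 NOR I3 = true NOR false = false
m2 = I2 NOR I3 = false NOR false = true
m3 = m2 NOR m1 = true NOR false = false
m4 = m2 NOR m3 = true NOR false = false
m5 = I3 NOR m3 = false NOR false = true
m8 = m2 NOR I2 = true NOR false = false
m9 = m4 NOR I1 = false NOR true = false
m10 = m4 NOR m9 = false NOR false = true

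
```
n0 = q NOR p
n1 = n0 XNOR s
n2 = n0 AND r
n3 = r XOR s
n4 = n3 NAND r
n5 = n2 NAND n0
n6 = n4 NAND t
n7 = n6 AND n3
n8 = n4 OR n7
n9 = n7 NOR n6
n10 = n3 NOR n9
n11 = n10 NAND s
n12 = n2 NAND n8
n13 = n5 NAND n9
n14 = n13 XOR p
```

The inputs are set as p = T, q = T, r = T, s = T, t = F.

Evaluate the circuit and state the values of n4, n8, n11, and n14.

n0 = q NOR p = T NOR T = F
n2 = n0 AND r = F AND T = F
n3 = r XOR s = T XOR T = F
n4 = n3 NAND r = F NAND T = T
n5 = n2 NAND n0 = F NAND F = T
n6 = n4 NAND t = T NAND F = T
n7 = n6 AND n3 = T AND F = F
n8 = n4 OR n7 = T OR F = T
n9 = n7 NOR n6 = F NOR T = F
n10 = n3 NOR n9 = F NOR F = T
n11 = n10 NAND s = T NAND T = F
n13 = n5 NAND n9 = T NAND F = T
n14 = n13 XOR p = T XOR T = F

n4 = T; n8 = T; n11 = F; n14 = F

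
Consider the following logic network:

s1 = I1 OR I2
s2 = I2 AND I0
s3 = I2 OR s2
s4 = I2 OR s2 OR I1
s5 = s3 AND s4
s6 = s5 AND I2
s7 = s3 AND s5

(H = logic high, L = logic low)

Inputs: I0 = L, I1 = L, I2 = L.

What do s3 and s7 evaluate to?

s3 = L  s7 = L

s2 = I2 AND I0 = L AND L = L
s3 = I2 OR s2 = L OR L = L
s4 = I2 OR s2 OR I1 = L OR L OR L = L
s5 = s3 AND s4 = L AND L = L
s7 = s3 AND s5 = L AND L = L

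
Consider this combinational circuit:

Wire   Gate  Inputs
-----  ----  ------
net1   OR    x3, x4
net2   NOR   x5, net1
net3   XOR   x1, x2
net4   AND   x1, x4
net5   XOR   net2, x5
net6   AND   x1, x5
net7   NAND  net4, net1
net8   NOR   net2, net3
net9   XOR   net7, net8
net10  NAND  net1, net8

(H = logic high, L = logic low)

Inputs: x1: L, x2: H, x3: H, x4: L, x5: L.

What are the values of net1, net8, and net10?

net1 = x3 OR x4 = H OR L = H
net2 = x5 NOR net1 = L NOR H = L
net3 = x1 XOR x2 = L XOR H = H
net8 = net2 NOR net3 = L NOR H = L
net10 = net1 NAND net8 = H NAND L = H

net1 = H  net8 = L  net10 = H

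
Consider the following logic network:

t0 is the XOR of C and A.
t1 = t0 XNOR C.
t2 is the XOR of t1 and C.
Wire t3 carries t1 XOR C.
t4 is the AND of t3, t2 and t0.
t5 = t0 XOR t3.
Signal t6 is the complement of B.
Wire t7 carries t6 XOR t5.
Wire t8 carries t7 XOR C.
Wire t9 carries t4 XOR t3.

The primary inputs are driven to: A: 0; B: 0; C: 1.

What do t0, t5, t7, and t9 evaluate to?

t0 = 1, t5 = 1, t7 = 0, t9 = 0

t0 = C XOR A = 1 XOR 0 = 1
t1 = t0 XNOR C = 1 XNOR 1 = 1
t2 = t1 XOR C = 1 XOR 1 = 0
t3 = t1 XOR C = 1 XOR 1 = 0
t4 = t3 AND t2 AND t0 = 0 AND 0 AND 1 = 0
t5 = t0 XOR t3 = 1 XOR 0 = 1
t6 = NOT B = NOT 0 = 1
t7 = t6 XOR t5 = 1 XOR 1 = 0
t9 = t4 XOR t3 = 0 XOR 0 = 0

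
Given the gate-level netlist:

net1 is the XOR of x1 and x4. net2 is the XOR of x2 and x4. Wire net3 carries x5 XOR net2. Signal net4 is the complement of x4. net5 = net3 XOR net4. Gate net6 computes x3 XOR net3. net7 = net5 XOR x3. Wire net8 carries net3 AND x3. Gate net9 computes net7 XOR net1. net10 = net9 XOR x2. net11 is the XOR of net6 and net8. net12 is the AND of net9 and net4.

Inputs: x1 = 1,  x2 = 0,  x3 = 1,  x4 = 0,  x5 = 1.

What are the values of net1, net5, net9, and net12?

net1 = x1 XOR x4 = 1 XOR 0 = 1
net2 = x2 XOR x4 = 0 XOR 0 = 0
net3 = x5 XOR net2 = 1 XOR 0 = 1
net4 = NOT x4 = NOT 0 = 1
net5 = net3 XOR net4 = 1 XOR 1 = 0
net7 = net5 XOR x3 = 0 XOR 1 = 1
net9 = net7 XOR net1 = 1 XOR 1 = 0
net12 = net9 AND net4 = 0 AND 1 = 0

net1 = 1; net5 = 0; net9 = 0; net12 = 0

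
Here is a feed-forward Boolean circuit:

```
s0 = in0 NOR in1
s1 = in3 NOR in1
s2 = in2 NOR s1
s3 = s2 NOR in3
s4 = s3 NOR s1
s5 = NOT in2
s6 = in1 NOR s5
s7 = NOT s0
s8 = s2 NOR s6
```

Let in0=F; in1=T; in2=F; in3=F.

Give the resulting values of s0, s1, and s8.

s0 = in0 NOR in1 = F NOR T = F
s1 = in3 NOR in1 = F NOR T = F
s2 = in2 NOR s1 = F NOR F = T
s5 = NOT in2 = NOT F = T
s6 = in1 NOR s5 = T NOR T = F
s8 = s2 NOR s6 = T NOR F = F

s0 = F, s1 = F, s8 = F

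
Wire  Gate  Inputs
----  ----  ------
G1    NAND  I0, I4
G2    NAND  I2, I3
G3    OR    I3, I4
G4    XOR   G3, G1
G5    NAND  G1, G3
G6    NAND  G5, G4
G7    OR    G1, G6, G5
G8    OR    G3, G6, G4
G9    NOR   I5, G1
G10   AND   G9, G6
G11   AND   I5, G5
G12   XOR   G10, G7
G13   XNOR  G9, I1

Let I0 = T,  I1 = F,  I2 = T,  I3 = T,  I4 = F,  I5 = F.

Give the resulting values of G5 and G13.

G5 = F, G13 = T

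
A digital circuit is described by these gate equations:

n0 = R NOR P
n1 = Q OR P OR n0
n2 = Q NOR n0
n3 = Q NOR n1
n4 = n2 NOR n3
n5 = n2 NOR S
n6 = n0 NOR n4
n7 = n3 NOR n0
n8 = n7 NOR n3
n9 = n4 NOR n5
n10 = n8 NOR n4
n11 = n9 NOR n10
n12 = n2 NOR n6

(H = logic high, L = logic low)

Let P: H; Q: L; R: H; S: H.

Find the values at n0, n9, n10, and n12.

n0 = R NOR P = H NOR H = L
n1 = Q OR P OR n0 = L OR H OR L = H
n2 = Q NOR n0 = L NOR L = H
n3 = Q NOR n1 = L NOR H = L
n4 = n2 NOR n3 = H NOR L = L
n5 = n2 NOR S = H NOR H = L
n6 = n0 NOR n4 = L NOR L = H
n7 = n3 NOR n0 = L NOR L = H
n8 = n7 NOR n3 = H NOR L = L
n9 = n4 NOR n5 = L NOR L = H
n10 = n8 NOR n4 = L NOR L = H
n12 = n2 NOR n6 = H NOR H = L

n0 = L, n9 = H, n10 = H, n12 = L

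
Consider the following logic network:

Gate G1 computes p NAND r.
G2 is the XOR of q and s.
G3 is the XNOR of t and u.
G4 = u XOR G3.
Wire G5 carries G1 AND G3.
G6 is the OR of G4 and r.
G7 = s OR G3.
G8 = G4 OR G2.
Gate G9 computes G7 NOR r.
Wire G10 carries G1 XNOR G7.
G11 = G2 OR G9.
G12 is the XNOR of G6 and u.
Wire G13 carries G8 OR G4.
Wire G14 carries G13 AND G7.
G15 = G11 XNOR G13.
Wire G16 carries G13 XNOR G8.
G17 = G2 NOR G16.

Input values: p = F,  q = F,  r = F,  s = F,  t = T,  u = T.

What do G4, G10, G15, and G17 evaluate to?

G4 = F, G10 = T, G15 = T, G17 = F

G1 = p NAND r = F NAND F = T
G2 = q XOR s = F XOR F = F
G3 = t XNOR u = T XNOR T = T
G4 = u XOR G3 = T XOR T = F
G7 = s OR G3 = F OR T = T
G8 = G4 OR G2 = F OR F = F
G9 = G7 NOR r = T NOR F = F
G10 = G1 XNOR G7 = T XNOR T = T
G11 = G2 OR G9 = F OR F = F
G13 = G8 OR G4 = F OR F = F
G15 = G11 XNOR G13 = F XNOR F = T
G16 = G13 XNOR G8 = F XNOR F = T
G17 = G2 NOR G16 = F NOR T = F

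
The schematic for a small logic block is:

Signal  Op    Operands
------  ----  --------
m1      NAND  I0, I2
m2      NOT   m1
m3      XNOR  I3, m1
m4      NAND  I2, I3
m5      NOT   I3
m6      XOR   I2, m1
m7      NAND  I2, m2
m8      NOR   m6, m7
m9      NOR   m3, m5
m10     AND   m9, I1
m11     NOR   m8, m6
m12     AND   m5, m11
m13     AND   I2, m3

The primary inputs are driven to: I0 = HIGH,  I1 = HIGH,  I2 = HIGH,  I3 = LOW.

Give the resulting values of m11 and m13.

m11 = LOW, m13 = HIGH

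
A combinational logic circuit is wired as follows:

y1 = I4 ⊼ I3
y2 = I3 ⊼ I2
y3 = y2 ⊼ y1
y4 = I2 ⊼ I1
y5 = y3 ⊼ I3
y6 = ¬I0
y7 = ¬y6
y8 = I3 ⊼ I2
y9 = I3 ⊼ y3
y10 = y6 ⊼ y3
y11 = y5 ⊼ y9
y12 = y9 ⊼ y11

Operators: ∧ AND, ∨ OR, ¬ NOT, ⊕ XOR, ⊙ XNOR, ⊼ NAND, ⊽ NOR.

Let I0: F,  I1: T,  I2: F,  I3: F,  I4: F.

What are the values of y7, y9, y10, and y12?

y1 = I4 NAND I3 = F NAND F = T
y2 = I3 NAND I2 = F NAND F = T
y3 = y2 NAND y1 = T NAND T = F
y5 = y3 NAND I3 = F NAND F = T
y6 = NOT I0 = NOT F = T
y7 = NOT y6 = NOT T = F
y9 = I3 NAND y3 = F NAND F = T
y10 = y6 NAND y3 = T NAND F = T
y11 = y5 NAND y9 = T NAND T = F
y12 = y9 NAND y11 = T NAND F = T

y7 = F; y9 = T; y10 = T; y12 = T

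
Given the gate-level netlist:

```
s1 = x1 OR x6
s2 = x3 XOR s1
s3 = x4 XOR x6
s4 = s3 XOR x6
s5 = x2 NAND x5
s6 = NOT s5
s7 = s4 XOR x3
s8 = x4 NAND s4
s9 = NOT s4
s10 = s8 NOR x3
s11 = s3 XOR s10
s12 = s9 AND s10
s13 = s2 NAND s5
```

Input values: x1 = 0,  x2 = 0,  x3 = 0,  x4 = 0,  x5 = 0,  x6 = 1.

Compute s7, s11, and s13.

s7 = 0, s11 = 1, s13 = 0

s1 = x1 OR x6 = 0 OR 1 = 1
s2 = x3 XOR s1 = 0 XOR 1 = 1
s3 = x4 XOR x6 = 0 XOR 1 = 1
s4 = s3 XOR x6 = 1 XOR 1 = 0
s5 = x2 NAND x5 = 0 NAND 0 = 1
s7 = s4 XOR x3 = 0 XOR 0 = 0
s8 = x4 NAND s4 = 0 NAND 0 = 1
s10 = s8 NOR x3 = 1 NOR 0 = 0
s11 = s3 XOR s10 = 1 XOR 0 = 1
s13 = s2 NAND s5 = 1 NAND 1 = 0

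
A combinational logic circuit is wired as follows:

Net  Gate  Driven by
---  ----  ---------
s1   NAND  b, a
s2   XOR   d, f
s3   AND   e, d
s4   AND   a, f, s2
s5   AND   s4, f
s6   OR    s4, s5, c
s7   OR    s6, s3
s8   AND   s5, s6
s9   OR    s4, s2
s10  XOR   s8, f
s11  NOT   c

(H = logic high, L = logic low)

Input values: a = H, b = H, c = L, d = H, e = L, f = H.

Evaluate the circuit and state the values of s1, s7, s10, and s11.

s1 = L  s7 = L  s10 = H  s11 = H

s1 = b NAND a = H NAND H = L
s2 = d XOR f = H XOR H = L
s3 = e AND d = L AND H = L
s4 = a AND f AND s2 = H AND H AND L = L
s5 = s4 AND f = L AND H = L
s6 = s4 OR s5 OR c = L OR L OR L = L
s7 = s6 OR s3 = L OR L = L
s8 = s5 AND s6 = L AND L = L
s10 = s8 XOR f = L XOR H = H
s11 = NOT c = NOT L = H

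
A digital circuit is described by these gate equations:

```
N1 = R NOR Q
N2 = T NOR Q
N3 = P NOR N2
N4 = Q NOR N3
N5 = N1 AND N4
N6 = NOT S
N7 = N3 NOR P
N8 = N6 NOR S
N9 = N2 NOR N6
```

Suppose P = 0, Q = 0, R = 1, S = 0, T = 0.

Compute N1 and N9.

N1 = 0; N9 = 0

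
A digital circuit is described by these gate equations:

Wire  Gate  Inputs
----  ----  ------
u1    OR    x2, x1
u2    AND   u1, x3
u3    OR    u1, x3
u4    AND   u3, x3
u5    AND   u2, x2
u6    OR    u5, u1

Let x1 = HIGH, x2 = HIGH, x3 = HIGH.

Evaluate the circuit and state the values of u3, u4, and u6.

u3 = HIGH, u4 = HIGH, u6 = HIGH

u1 = x2 OR x1 = HIGH OR HIGH = HIGH
u2 = u1 AND x3 = HIGH AND HIGH = HIGH
u3 = u1 OR x3 = HIGH OR HIGH = HIGH
u4 = u3 AND x3 = HIGH AND HIGH = HIGH
u5 = u2 AND x2 = HIGH AND HIGH = HIGH
u6 = u5 OR u1 = HIGH OR HIGH = HIGH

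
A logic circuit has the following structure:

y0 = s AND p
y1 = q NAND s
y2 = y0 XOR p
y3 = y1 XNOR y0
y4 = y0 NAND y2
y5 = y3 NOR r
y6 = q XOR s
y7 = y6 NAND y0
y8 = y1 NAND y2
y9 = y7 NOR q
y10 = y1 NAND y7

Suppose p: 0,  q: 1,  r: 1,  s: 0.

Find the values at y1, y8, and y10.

y1 = 1  y8 = 1  y10 = 0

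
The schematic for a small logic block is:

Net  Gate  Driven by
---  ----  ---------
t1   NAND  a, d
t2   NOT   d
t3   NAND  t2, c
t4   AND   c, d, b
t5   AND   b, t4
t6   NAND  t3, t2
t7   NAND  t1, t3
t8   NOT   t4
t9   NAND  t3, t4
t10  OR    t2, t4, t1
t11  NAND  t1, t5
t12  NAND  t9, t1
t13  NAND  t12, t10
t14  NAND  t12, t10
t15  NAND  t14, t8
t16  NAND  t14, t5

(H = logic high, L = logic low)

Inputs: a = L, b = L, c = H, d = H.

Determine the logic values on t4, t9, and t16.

t4 = L; t9 = H; t16 = H

t1 = a NAND d = L NAND H = H
t2 = NOT d = NOT H = L
t3 = t2 NAND c = L NAND H = H
t4 = c AND d AND b = H AND H AND L = L
t5 = b AND t4 = L AND L = L
t9 = t3 NAND t4 = H NAND L = H
t10 = t2 OR t4 OR t1 = L OR L OR H = H
t12 = t9 NAND t1 = H NAND H = L
t14 = t12 NAND t10 = L NAND H = H
t16 = t14 NAND t5 = H NAND L = H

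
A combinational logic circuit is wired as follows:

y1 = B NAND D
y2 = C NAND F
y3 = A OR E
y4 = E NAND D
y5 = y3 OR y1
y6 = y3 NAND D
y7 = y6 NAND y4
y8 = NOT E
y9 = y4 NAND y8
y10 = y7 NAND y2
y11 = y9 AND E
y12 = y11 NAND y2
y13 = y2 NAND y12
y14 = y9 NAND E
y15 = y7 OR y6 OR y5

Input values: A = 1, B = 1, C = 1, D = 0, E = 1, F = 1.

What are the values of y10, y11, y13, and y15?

y1 = B NAND D = 1 NAND 0 = 1
y2 = C NAND F = 1 NAND 1 = 0
y3 = A OR E = 1 OR 1 = 1
y4 = E NAND D = 1 NAND 0 = 1
y5 = y3 OR y1 = 1 OR 1 = 1
y6 = y3 NAND D = 1 NAND 0 = 1
y7 = y6 NAND y4 = 1 NAND 1 = 0
y8 = NOT E = NOT 1 = 0
y9 = y4 NAND y8 = 1 NAND 0 = 1
y10 = y7 NAND y2 = 0 NAND 0 = 1
y11 = y9 AND E = 1 AND 1 = 1
y12 = y11 NAND y2 = 1 NAND 0 = 1
y13 = y2 NAND y12 = 0 NAND 1 = 1
y15 = y7 OR y6 OR y5 = 0 OR 1 OR 1 = 1

y10 = 1; y11 = 1; y13 = 1; y15 = 1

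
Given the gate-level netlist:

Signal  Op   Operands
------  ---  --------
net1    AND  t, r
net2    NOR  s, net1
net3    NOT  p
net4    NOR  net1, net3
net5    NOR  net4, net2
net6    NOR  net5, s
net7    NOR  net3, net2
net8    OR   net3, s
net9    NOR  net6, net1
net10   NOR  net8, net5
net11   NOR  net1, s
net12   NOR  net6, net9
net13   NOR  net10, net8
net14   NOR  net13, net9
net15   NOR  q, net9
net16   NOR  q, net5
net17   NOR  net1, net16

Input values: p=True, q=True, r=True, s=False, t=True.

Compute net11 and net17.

net11 = False, net17 = False

net1 = t AND r = True AND True = True
net2 = s NOR net1 = False NOR True = False
net3 = NOT p = NOT True = False
net4 = net1 NOR net3 = True NOR False = False
net5 = net4 NOR net2 = False NOR False = True
net11 = net1 NOR s = True NOR False = False
net16 = q NOR net5 = True NOR True = False
net17 = net1 NOR net16 = True NOR False = False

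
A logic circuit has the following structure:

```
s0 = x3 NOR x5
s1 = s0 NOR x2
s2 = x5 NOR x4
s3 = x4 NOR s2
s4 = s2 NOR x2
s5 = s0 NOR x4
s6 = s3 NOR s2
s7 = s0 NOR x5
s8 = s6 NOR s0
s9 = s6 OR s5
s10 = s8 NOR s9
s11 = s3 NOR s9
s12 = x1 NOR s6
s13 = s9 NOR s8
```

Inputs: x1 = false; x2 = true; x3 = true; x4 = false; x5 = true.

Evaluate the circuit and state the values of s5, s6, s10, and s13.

s5 = true; s6 = false; s10 = false; s13 = false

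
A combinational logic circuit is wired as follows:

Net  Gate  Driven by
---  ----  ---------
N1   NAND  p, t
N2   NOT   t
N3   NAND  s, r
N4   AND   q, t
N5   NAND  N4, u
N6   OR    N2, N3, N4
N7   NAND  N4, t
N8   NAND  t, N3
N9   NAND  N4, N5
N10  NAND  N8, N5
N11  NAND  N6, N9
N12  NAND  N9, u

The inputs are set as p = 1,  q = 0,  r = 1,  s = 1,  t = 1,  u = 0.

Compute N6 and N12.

N2 = NOT t = NOT 1 = 0
N3 = s NAND r = 1 NAND 1 = 0
N4 = q AND t = 0 AND 1 = 0
N5 = N4 NAND u = 0 NAND 0 = 1
N6 = N2 OR N3 OR N4 = 0 OR 0 OR 0 = 0
N9 = N4 NAND N5 = 0 NAND 1 = 1
N12 = N9 NAND u = 1 NAND 0 = 1

N6 = 0, N12 = 1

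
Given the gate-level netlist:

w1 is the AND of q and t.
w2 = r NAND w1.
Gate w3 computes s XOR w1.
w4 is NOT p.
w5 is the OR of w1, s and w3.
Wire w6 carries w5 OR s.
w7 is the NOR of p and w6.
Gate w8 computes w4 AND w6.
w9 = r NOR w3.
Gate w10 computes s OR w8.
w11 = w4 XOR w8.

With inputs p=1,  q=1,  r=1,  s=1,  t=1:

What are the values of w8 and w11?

w8 = 0, w11 = 0

w1 = q AND t = 1 AND 1 = 1
w3 = s XOR w1 = 1 XOR 1 = 0
w4 = NOT p = NOT 1 = 0
w5 = w1 OR s OR w3 = 1 OR 1 OR 0 = 1
w6 = w5 OR s = 1 OR 1 = 1
w8 = w4 AND w6 = 0 AND 1 = 0
w11 = w4 XOR w8 = 0 XOR 0 = 0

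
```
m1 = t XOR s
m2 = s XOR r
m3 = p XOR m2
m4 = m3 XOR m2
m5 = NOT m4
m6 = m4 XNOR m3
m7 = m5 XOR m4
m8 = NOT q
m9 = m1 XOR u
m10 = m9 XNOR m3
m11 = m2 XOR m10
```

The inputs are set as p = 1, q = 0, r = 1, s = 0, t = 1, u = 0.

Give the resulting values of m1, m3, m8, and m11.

m1 = t XOR s = 1 XOR 0 = 1
m2 = s XOR r = 0 XOR 1 = 1
m3 = p XOR m2 = 1 XOR 1 = 0
m8 = NOT q = NOT 0 = 1
m9 = m1 XOR u = 1 XOR 0 = 1
m10 = m9 XNOR m3 = 1 XNOR 0 = 0
m11 = m2 XOR m10 = 1 XOR 0 = 1

m1 = 1, m3 = 0, m8 = 1, m11 = 1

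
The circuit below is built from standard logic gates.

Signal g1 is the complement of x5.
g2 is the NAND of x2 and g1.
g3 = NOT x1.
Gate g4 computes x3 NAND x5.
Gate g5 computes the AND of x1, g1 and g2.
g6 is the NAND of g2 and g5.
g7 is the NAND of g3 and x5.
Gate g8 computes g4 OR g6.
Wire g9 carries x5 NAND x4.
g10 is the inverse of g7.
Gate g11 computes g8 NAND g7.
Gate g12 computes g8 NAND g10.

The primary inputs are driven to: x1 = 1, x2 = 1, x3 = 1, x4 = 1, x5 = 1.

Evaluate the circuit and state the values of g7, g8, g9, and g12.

g1 = NOT x5 = NOT 1 = 0
g2 = x2 NAND g1 = 1 NAND 0 = 1
g3 = NOT x1 = NOT 1 = 0
g4 = x3 NAND x5 = 1 NAND 1 = 0
g5 = x1 AND g1 AND g2 = 1 AND 0 AND 1 = 0
g6 = g2 NAND g5 = 1 NAND 0 = 1
g7 = g3 NAND x5 = 0 NAND 1 = 1
g8 = g4 OR g6 = 0 OR 1 = 1
g9 = x5 NAND x4 = 1 NAND 1 = 0
g10 = NOT g7 = NOT 1 = 0
g12 = g8 NAND g10 = 1 NAND 0 = 1

g7 = 1, g8 = 1, g9 = 0, g12 = 1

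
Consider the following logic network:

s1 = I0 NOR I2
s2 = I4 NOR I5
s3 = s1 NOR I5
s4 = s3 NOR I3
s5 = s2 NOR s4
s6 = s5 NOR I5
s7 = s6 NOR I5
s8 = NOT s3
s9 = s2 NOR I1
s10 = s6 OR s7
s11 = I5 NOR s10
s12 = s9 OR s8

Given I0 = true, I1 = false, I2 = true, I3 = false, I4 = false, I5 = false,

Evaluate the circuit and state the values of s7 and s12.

s7 = false, s12 = false

s1 = I0 NOR I2 = true NOR true = false
s2 = I4 NOR I5 = false NOR false = true
s3 = s1 NOR I5 = false NOR false = true
s4 = s3 NOR I3 = true NOR false = false
s5 = s2 NOR s4 = true NOR false = false
s6 = s5 NOR I5 = false NOR false = true
s7 = s6 NOR I5 = true NOR false = false
s8 = NOT s3 = NOT true = false
s9 = s2 NOR I1 = true NOR false = false
s12 = s9 OR s8 = false OR false = false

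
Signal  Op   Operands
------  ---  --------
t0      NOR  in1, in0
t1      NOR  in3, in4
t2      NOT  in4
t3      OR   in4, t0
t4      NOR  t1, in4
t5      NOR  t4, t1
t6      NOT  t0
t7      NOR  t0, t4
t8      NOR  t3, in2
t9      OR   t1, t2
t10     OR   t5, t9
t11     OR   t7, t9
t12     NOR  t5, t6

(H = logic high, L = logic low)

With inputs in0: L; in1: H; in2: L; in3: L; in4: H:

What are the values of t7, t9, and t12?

t7 = H, t9 = L, t12 = L

t0 = in1 NOR in0 = H NOR L = L
t1 = in3 NOR in4 = L NOR H = L
t2 = NOT in4 = NOT H = L
t4 = t1 NOR in4 = L NOR H = L
t5 = t4 NOR t1 = L NOR L = H
t6 = NOT t0 = NOT L = H
t7 = t0 NOR t4 = L NOR L = H
t9 = t1 OR t2 = L OR L = L
t12 = t5 NOR t6 = H NOR H = L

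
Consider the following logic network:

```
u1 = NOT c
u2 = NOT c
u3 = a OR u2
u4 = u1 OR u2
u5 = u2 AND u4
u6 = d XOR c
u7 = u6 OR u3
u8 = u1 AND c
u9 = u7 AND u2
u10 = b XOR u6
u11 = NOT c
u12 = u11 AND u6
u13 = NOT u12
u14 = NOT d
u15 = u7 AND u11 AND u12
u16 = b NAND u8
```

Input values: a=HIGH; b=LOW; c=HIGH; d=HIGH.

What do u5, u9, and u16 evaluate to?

u1 = NOT c = NOT HIGH = LOW
u2 = NOT c = NOT HIGH = LOW
u3 = a OR u2 = HIGH OR LOW = HIGH
u4 = u1 OR u2 = LOW OR LOW = LOW
u5 = u2 AND u4 = LOW AND LOW = LOW
u6 = d XOR c = HIGH XOR HIGH = LOW
u7 = u6 OR u3 = LOW OR HIGH = HIGH
u8 = u1 AND c = LOW AND HIGH = LOW
u9 = u7 AND u2 = HIGH AND LOW = LOW
u16 = b NAND u8 = LOW NAND LOW = HIGH

u5 = LOW; u9 = LOW; u16 = HIGH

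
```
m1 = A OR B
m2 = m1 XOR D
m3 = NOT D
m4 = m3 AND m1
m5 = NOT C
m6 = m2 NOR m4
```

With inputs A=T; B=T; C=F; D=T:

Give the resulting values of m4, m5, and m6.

m4 = F, m5 = T, m6 = T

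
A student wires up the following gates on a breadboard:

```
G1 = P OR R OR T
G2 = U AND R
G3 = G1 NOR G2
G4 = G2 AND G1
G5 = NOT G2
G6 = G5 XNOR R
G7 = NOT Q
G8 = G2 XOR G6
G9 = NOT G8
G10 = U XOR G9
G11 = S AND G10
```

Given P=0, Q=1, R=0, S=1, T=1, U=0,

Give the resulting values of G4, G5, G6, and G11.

G1 = P OR R OR T = 0 OR 0 OR 1 = 1
G2 = U AND R = 0 AND 0 = 0
G4 = G2 AND G1 = 0 AND 1 = 0
G5 = NOT G2 = NOT 0 = 1
G6 = G5 XNOR R = 1 XNOR 0 = 0
G8 = G2 XOR G6 = 0 XOR 0 = 0
G9 = NOT G8 = NOT 0 = 1
G10 = U XOR G9 = 0 XOR 1 = 1
G11 = S AND G10 = 1 AND 1 = 1

G4 = 0  G5 = 1  G6 = 0  G11 = 1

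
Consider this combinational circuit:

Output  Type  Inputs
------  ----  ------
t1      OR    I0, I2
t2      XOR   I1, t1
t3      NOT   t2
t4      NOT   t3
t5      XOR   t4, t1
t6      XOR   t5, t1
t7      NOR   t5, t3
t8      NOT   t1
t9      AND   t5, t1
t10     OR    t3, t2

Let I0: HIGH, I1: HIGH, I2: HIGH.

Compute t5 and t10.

t5 = HIGH, t10 = HIGH

t1 = I0 OR I2 = HIGH OR HIGH = HIGH
t2 = I1 XOR t1 = HIGH XOR HIGH = LOW
t3 = NOT t2 = NOT LOW = HIGH
t4 = NOT t3 = NOT HIGH = LOW
t5 = t4 XOR t1 = LOW XOR HIGH = HIGH
t10 = t3 OR t2 = HIGH OR LOW = HIGH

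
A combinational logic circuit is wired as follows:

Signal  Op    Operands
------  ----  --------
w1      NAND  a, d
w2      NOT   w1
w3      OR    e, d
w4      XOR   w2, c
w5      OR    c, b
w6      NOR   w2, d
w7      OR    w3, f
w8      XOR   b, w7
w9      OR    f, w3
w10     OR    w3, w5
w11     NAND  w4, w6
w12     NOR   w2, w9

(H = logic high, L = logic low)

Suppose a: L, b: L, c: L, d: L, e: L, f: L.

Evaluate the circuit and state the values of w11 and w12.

w11 = H  w12 = H

w1 = a NAND d = L NAND L = H
w2 = NOT w1 = NOT H = L
w3 = e OR d = L OR L = L
w4 = w2 XOR c = L XOR L = L
w6 = w2 NOR d = L NOR L = H
w9 = f OR w3 = L OR L = L
w11 = w4 NAND w6 = L NAND H = H
w12 = w2 NOR w9 = L NOR L = H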